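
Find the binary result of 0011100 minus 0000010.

Method 1 - Direct subtraction (column by column from the right: bit − bit − borrow-in; if negative, add 2 and borrow 1 from the next column):
borrow: 0000100
        0011100
-       0000010
---------------
        0011010

Method 2 - Add two's complement:
Two's complement of 0000010: invert → 1111101, add 1 → 1111110
  0011100
+ 1111110
---------
 10011010  (end carry out of the top bit = 1)
Discarding the end carry: 0011010
Decimal check:
  0011100 = 16 + 8 + 4 = 28
  0000010 = 2
  28 - 2 = 26, and 0011010 = 16 + 8 + 2 = 26 ✓



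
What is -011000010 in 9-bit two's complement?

Original: 011000010
Step 1 - Invert all bits: 100111101
Step 2 - Add 1: 100111110
Verification: 011000010 + 100111110 = 1000000000; discarding the end carry (carry out of the top bit) leaves the 9-bit value 000000000, as required for x + (-x)



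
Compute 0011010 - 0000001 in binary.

Method 1 - Direct subtraction (column by column from the right: bit − bit − borrow-in; if negative, add 2 and borrow 1 from the next column):
borrow: 0000010
        0011010
-       0000001
---------------
        0011001

Method 2 - Add two's complement:
Two's complement of 0000001: invert → 1111110, add 1 → 1111111
  0011010
+ 1111111
---------
 10011001  (end carry out of the top bit = 1)
Discarding the end carry: 0011001
Decimal check:
  0011010 = 16 + 8 + 2 = 26
  0000001 = 1
  26 - 1 = 25, and 0011001 = 16 + 8 + 1 = 25 ✓



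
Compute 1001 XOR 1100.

XOR: 1 when bits differ
  1001
^ 1100
------
  0101
Decimal: 9 ^ 12 = 5



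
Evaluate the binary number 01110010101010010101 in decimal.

Sum of powers of 2 for each 1-bit:
2^0 + 2^2 + 2^4 + 2^7 + 2^9 + 2^11 + 2^13 + 2^16 + 2^17 + 2^18
= 1 + 4 + 16 + 128 + 512 + 2048 + 8192 + 65536 + 131072 + 262144
= 469653



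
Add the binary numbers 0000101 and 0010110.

Add column by column from the right: bit + bit + carry-in; write the sum mod 2, carry 1 when the sum is 2 or 3.
carry:  0001000
        0000101
+       0010110
---------------
       00011011
(the carry out of the leftmost column, 0, becomes the leading bit)
Decimal check:
  0000101 = 4 + 1 = 5
  0010110 = 16 + 4 + 2 = 22
  5 + 22 = 27, and 00011011 = 16 + 8 + 2 + 1 = 27 ✓



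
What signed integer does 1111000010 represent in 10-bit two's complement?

Binary: 1111000010
Sign bit: 1 (negative)
Invert: 0000111101
Add 1:  0000111110
Magnitude: 0000111110 = 32 + 16 + 8 + 4 + 2 = 62
Value: -62



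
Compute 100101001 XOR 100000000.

XOR: 1 when bits differ
  100101001
^ 100000000
-----------
  000101001
Decimal: 297 ^ 256 = 41



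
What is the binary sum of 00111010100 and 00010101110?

Add column by column from the right: bit + bit + carry-in; write the sum mod 2, carry 1 when the sum is 2 or 3.
carry:  01111111000
        00111010100
+       00010101110
-------------------
       001010000010
(the carry out of the leftmost column, 0, becomes the leading bit)
Decimal check:
  00111010100 = 256 + 128 + 64 + 16 + 4 = 468
  00010101110 = 128 + 32 + 8 + 4 + 2 = 174
  468 + 174 = 642, and 001010000010 = 512 + 128 + 2 = 642 ✓



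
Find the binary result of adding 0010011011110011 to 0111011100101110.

Add column by column from the right: bit + bit + carry-in; write the sum mod 2, carry 1 when the sum is 2 or 3.
carry:  1100111111111100
        0010011011110011
+       0111011100101110
------------------------
       01001111000100001
(the carry out of the leftmost column, 0, becomes the leading bit)
Decimal check:
  0010011011110011 = 8192 + 1024 + 512 + 128 + 64 + 32 + 16 + 2 + 1 = 9971
  0111011100101110 = 16384 + 8192 + 4096 + 1024 + 512 + 256 + 32 + 8 + 4 + 2 = 30510
  9971 + 30510 = 40481, and 01001111000100001 = 32768 + 4096 + 2048 + 1024 + 512 + 32 + 1 = 40481 ✓



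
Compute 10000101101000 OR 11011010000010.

OR: 1 when either bit is 1
  10000101101000
| 11011010000010
----------------
  11011111101010
Decimal: 8552 | 13954 = 14314



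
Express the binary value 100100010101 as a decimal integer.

Sum of powers of 2 for each 1-bit:
2^0 + 2^2 + 2^4 + 2^8 + 2^11
= 1 + 4 + 16 + 256 + 2048
= 2325



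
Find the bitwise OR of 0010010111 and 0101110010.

OR: 1 when either bit is 1
  0010010111
| 0101110010
------------
  0111110111
Decimal: 151 | 370 = 503



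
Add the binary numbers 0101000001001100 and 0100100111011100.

Add column by column from the right: bit + bit + carry-in; write the sum mod 2, carry 1 when the sum is 2 or 3.
carry:  1000001110111000
        0101000001001100
+       0100100111011100
------------------------
       01001101000101000
(the carry out of the leftmost column, 0, becomes the leading bit)
Decimal check:
  0101000001001100 = 16384 + 4096 + 64 + 8 + 4 = 20556
  0100100111011100 = 16384 + 2048 + 256 + 128 + 64 + 16 + 8 + 4 = 18908
  20556 + 18908 = 39464, and 01001101000101000 = 32768 + 4096 + 2048 + 512 + 32 + 8 = 39464 ✓



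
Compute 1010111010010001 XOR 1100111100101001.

XOR: 1 when bits differ
  1010111010010001
^ 1100111100101001
------------------
  0110000110111000
Decimal: 44689 ^ 53033 = 25016



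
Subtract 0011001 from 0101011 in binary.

Method 1 - Direct subtraction (column by column from the right: bit − bit − borrow-in; if negative, add 2 and borrow 1 from the next column):
borrow: 0100000
        0101011
-       0011001
---------------
        0010010

Method 2 - Add two's complement:
Two's complement of 0011001: invert → 1100110, add 1 → 1100111
  0101011
+ 1100111
---------
 10010010  (end carry out of the top bit = 1)
Discarding the end carry: 0010010
Decimal check:
  0101011 = 32 + 8 + 2 + 1 = 43
  0011001 = 16 + 8 + 1 = 25
  43 - 25 = 18, and 0010010 = 16 + 2 = 18 ✓



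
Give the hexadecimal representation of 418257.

Using repeated division by 16 (digits 10–15 are A–F):
418257 ÷ 16 = 26141 remainder 1
26141 ÷ 16 = 1633 remainder 13 (D)
1633 ÷ 16 = 102 remainder 1
102 ÷ 16 = 6 remainder 6
6 ÷ 16 = 0 remainder 6
Reading remainders bottom to top: 661D1



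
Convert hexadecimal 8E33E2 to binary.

Convert each hex digit to 4 bits:
  8 = 1000
  E = 1110
  3 = 0011
  3 = 0011
  E = 1110
  2 = 0010
Concatenate: 100011100011001111100010



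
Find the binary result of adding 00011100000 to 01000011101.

Add column by column from the right: bit + bit + carry-in; write the sum mod 2, carry 1 when the sum is 2 or 3.
carry:  00000000000
        00011100000
+       01000011101
-------------------
       001011111101
(the carry out of the leftmost column, 0, becomes the leading bit)
Decimal check:
  00011100000 = 128 + 64 + 32 = 224
  01000011101 = 512 + 16 + 8 + 4 + 1 = 541
  224 + 541 = 765, and 001011111101 = 512 + 128 + 64 + 32 + 16 + 8 + 4 + 1 = 765 ✓



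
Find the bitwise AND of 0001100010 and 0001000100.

AND: 1 only when both bits are 1
  0001100010
& 0001000100
------------
  0001000000
Decimal: 98 & 68 = 64



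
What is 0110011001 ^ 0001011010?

XOR: 1 when bits differ
  0110011001
^ 0001011010
------------
  0111000011
Decimal: 409 ^ 90 = 451



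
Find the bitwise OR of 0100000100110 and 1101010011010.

OR: 1 when either bit is 1
  0100000100110
| 1101010011010
---------------
  1101010111110
Decimal: 2086 | 6810 = 6846



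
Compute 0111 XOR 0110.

XOR: 1 when bits differ
  0111
^ 0110
------
  0001
Decimal: 7 ^ 6 = 1



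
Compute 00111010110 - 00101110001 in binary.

Method 1 - Direct subtraction (column by column from the right: bit − bit − borrow-in; if negative, add 2 and borrow 1 from the next column):
borrow: 00011000010
        00111010110
-       00101110001
-------------------
        00001100101

Method 2 - Add two's complement:
Two's complement of 00101110001: invert → 11010001110, add 1 → 11010001111
  00111010110
+ 11010001111
-------------
 100001100101  (end carry out of the top bit = 1)
Discarding the end carry: 00001100101
Decimal check:
  00111010110 = 256 + 128 + 64 + 16 + 4 + 2 = 470
  00101110001 = 256 + 64 + 32 + 16 + 1 = 369
  470 - 369 = 101, and 00001100101 = 64 + 32 + 4 + 1 = 101 ✓



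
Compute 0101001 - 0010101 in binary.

Method 1 - Direct subtraction (column by column from the right: bit − bit − borrow-in; if negative, add 2 and borrow 1 from the next column):
borrow: 0101000
        0101001
-       0010101
---------------
        0010100

Method 2 - Add two's complement:
Two's complement of 0010101: invert → 1101010, add 1 → 1101011
  0101001
+ 1101011
---------
 10010100  (end carry out of the top bit = 1)
Discarding the end carry: 0010100
Decimal check:
  0101001 = 32 + 8 + 1 = 41
  0010101 = 16 + 4 + 1 = 21
  41 - 21 = 20, and 0010100 = 16 + 4 = 20 ✓



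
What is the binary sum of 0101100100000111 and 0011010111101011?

Add column by column from the right: bit + bit + carry-in; write the sum mod 2, carry 1 when the sum is 2 or 3.
carry:  1110001000011110
        0101100100000111
+       0011010111101011
------------------------
       01000111011110010
(the carry out of the leftmost column, 0, becomes the leading bit)
Decimal check:
  0101100100000111 = 16384 + 4096 + 2048 + 256 + 4 + 2 + 1 = 22791
  0011010111101011 = 8192 + 4096 + 1024 + 256 + 128 + 64 + 32 + 8 + 2 + 1 = 13803
  22791 + 13803 = 36594, and 01000111011110010 = 32768 + 2048 + 1024 + 512 + 128 + 64 + 32 + 16 + 2 = 36594 ✓



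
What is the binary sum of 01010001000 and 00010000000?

Add column by column from the right: bit + bit + carry-in; write the sum mod 2, carry 1 when the sum is 2 or 3.
carry:  00100000000
        01010001000
+       00010000000
-------------------
       001100001000
(the carry out of the leftmost column, 0, becomes the leading bit)
Decimal check:
  01010001000 = 512 + 128 + 8 = 648
  00010000000 = 128
  648 + 128 = 776, and 001100001000 = 512 + 256 + 8 = 776 ✓



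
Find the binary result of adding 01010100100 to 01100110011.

Add column by column from the right: bit + bit + carry-in; write the sum mod 2, carry 1 when the sum is 2 or 3.
carry:  10001000000
        01010100100
+       01100110011
-------------------
       010111010111
(the carry out of the leftmost column, 0, becomes the leading bit)
Decimal check:
  01010100100 = 512 + 128 + 32 + 4 = 676
  01100110011 = 512 + 256 + 32 + 16 + 2 + 1 = 819
  676 + 819 = 1495, and 010111010111 = 1024 + 256 + 128 + 64 + 16 + 4 + 2 + 1 = 1495 ✓



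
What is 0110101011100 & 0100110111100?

AND: 1 only when both bits are 1
  0110101011100
& 0100110111100
---------------
  0100100011100
Decimal: 3420 & 2492 = 2332



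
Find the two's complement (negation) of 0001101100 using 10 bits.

Original: 0001101100
Step 1 - Invert all bits: 1110010011
Step 2 - Add 1: 1110010100
Verification: 0001101100 + 1110010100 = 10000000000; discarding the end carry (carry out of the top bit) leaves the 10-bit value 0000000000, as required for x + (-x)



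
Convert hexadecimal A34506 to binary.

Convert each hex digit to 4 bits:
  A = 1010
  3 = 0011
  4 = 0100
  5 = 0101
  0 = 0000
  6 = 0110
Concatenate: 101000110100010100000110



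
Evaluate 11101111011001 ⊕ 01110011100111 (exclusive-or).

XOR: 1 when bits differ
  11101111011001
^ 01110011100111
----------------
  10011100111110
Decimal: 15321 ^ 7399 = 10046



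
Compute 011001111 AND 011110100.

AND: 1 only when both bits are 1
  011001111
& 011110100
-----------
  011000100
Decimal: 207 & 244 = 196



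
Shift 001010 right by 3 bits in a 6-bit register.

Original: 001010 (decimal 10)
Shift right by 3 positions
Drop the 3 low bits; fill with zeros on the left
Result: 000001 (decimal 1)
Equivalent: 10 >> 3 = 10 ÷ 2^3 = 1



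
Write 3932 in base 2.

Using repeated division by 2:
3932 ÷ 2 = 1966 remainder 0
1966 ÷ 2 = 983 remainder 0
983 ÷ 2 = 491 remainder 1
491 ÷ 2 = 245 remainder 1
245 ÷ 2 = 122 remainder 1
122 ÷ 2 = 61 remainder 0
61 ÷ 2 = 30 remainder 1
30 ÷ 2 = 15 remainder 0
15 ÷ 2 = 7 remainder 1
7 ÷ 2 = 3 remainder 1
3 ÷ 2 = 1 remainder 1
1 ÷ 2 = 0 remainder 1
Reading remainders bottom to top: 111101011100



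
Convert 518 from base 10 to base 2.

Using repeated division by 2:
518 ÷ 2 = 259 remainder 0
259 ÷ 2 = 129 remainder 1
129 ÷ 2 = 64 remainder 1
64 ÷ 2 = 32 remainder 0
32 ÷ 2 = 16 remainder 0
16 ÷ 2 = 8 remainder 0
8 ÷ 2 = 4 remainder 0
4 ÷ 2 = 2 remainder 0
2 ÷ 2 = 1 remainder 0
1 ÷ 2 = 0 remainder 1
Reading remainders bottom to top: 1000000110



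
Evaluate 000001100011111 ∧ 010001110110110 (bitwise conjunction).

AND: 1 only when both bits are 1
  000001100011111
& 010001110110110
-----------------
  000001100010110
Decimal: 799 & 9142 = 790



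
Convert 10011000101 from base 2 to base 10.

Sum of powers of 2 for each 1-bit:
2^0 + 2^2 + 2^6 + 2^7 + 2^10
= 1 + 4 + 64 + 128 + 1024
= 1221



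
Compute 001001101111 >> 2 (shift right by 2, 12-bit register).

Original: 001001101111 (decimal 623)
Shift right by 2 positions
Drop the 2 low bits; fill with zeros on the left
Result: 000010011011 (decimal 155)
Equivalent: 623 >> 2 = 623 ÷ 2^2 = 155



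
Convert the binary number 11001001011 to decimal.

Sum of powers of 2 for each 1-bit:
2^0 + 2^1 + 2^3 + 2^6 + 2^9 + 2^10
= 1 + 2 + 8 + 64 + 512 + 1024
= 1611



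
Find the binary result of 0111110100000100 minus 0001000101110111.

Method 1 - Direct subtraction (column by column from the right: bit − bit − borrow-in; if negative, add 2 and borrow 1 from the next column):
borrow: 0000011111111110
        0111110100000100
-       0001000101110111
------------------------
        0110101110001101

Method 2 - Add two's complement:
Two's complement of 0001000101110111: invert → 1110111010001000, add 1 → 1110111010001001
  0111110100000100
+ 1110111010001001
------------------
 10110101110001101  (end carry out of the top bit = 1)
Discarding the end carry: 0110101110001101
Decimal check:
  0111110100000100 = 16384 + 8192 + 4096 + 2048 + 1024 + 256 + 4 = 32004
  0001000101110111 = 4096 + 256 + 64 + 32 + 16 + 4 + 2 + 1 = 4471
  32004 - 4471 = 27533, and 0110101110001101 = 16384 + 8192 + 2048 + 512 + 256 + 128 + 8 + 4 + 1 = 27533 ✓



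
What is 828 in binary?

Using repeated division by 2:
828 ÷ 2 = 414 remainder 0
414 ÷ 2 = 207 remainder 0
207 ÷ 2 = 103 remainder 1
103 ÷ 2 = 51 remainder 1
51 ÷ 2 = 25 remainder 1
25 ÷ 2 = 12 remainder 1
12 ÷ 2 = 6 remainder 0
6 ÷ 2 = 3 remainder 0
3 ÷ 2 = 1 remainder 1
1 ÷ 2 = 0 remainder 1
Reading remainders bottom to top: 1100111100



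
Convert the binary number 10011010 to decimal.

Sum of powers of 2 for each 1-bit:
2^1 + 2^3 + 2^4 + 2^7
= 2 + 8 + 16 + 128
= 154



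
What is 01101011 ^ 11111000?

XOR: 1 when bits differ
  01101011
^ 11111000
----------
  10010011
Decimal: 107 ^ 248 = 147



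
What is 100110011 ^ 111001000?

XOR: 1 when bits differ
  100110011
^ 111001000
-----------
  011111011
Decimal: 307 ^ 456 = 251



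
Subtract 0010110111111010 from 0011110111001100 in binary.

Method 1 - Direct subtraction (column by column from the right: bit − bit − borrow-in; if negative, add 2 and borrow 1 from the next column):
borrow: 0001111111100100
        0011110111001100
-       0010110111111010
------------------------
        0000111111010010

Method 2 - Add two's complement:
Two's complement of 0010110111111010: invert → 1101001000000101, add 1 → 1101001000000110
  0011110111001100
+ 1101001000000110
------------------
 10000111111010010  (end carry out of the top bit = 1)
Discarding the end carry: 0000111111010010
Decimal check:
  0011110111001100 = 8192 + 4096 + 2048 + 1024 + 256 + 128 + 64 + 8 + 4 = 15820
  0010110111111010 = 8192 + 2048 + 1024 + 256 + 128 + 64 + 32 + 16 + 8 + 2 = 11770
  15820 - 11770 = 4050, and 0000111111010010 = 2048 + 1024 + 512 + 256 + 128 + 64 + 16 + 2 = 4050 ✓



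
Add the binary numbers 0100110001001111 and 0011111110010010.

Add column by column from the right: bit + bit + carry-in; write the sum mod 2, carry 1 when the sum is 2 or 3.
carry:  1111100000111100
        0100110001001111
+       0011111110010010
------------------------
       01000101111100001
(the carry out of the leftmost column, 0, becomes the leading bit)
Decimal check:
  0100110001001111 = 16384 + 2048 + 1024 + 64 + 8 + 4 + 2 + 1 = 19535
  0011111110010010 = 8192 + 4096 + 2048 + 1024 + 512 + 256 + 128 + 16 + 2 = 16274
  19535 + 16274 = 35809, and 01000101111100001 = 32768 + 2048 + 512 + 256 + 128 + 64 + 32 + 1 = 35809 ✓



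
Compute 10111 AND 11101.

AND: 1 only when both bits are 1
  10111
& 11101
-------
  10101
Decimal: 23 & 29 = 21



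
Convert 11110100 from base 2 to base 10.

Sum of powers of 2 for each 1-bit:
2^2 + 2^4 + 2^5 + 2^6 + 2^7
= 4 + 16 + 32 + 64 + 128
= 244



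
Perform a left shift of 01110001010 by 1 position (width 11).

Original: 01110001010 (decimal 906)
Shift left by 1 position
Append 1 zero on the right
Result: 11100010100 (decimal 1812)
Equivalent: 906 << 1 = 906 × 2^1 = 1812



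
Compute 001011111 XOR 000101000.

XOR: 1 when bits differ
  001011111
^ 000101000
-----------
  001110111
Decimal: 95 ^ 40 = 119



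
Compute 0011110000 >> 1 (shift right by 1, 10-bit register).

Original: 0011110000 (decimal 240)
Shift right by 1 position
Drop the 1 low bit; fill with zero on the left
Result: 0001111000 (decimal 120)
Equivalent: 240 >> 1 = 240 ÷ 2^1 = 120



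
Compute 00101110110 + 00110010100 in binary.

Add column by column from the right: bit + bit + carry-in; write the sum mod 2, carry 1 when the sum is 2 or 3.
carry:  01111101000
        00101110110
+       00110010100
-------------------
       001100001010
(the carry out of the leftmost column, 0, becomes the leading bit)
Decimal check:
  00101110110 = 256 + 64 + 32 + 16 + 4 + 2 = 374
  00110010100 = 256 + 128 + 16 + 4 = 404
  374 + 404 = 778, and 001100001010 = 512 + 256 + 8 + 2 = 778 ✓



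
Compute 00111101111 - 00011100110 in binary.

Method 1 - Direct subtraction (column by column from the right: bit − bit − borrow-in; if negative, add 2 and borrow 1 from the next column):
borrow: 00000000000
        00111101111
-       00011100110
-------------------
        00100001001

Method 2 - Add two's complement:
Two's complement of 00011100110: invert → 11100011001, add 1 → 11100011010
  00111101111
+ 11100011010
-------------
 100100001001  (end carry out of the top bit = 1)
Discarding the end carry: 00100001001
Decimal check:
  00111101111 = 256 + 128 + 64 + 32 + 8 + 4 + 2 + 1 = 495
  00011100110 = 128 + 64 + 32 + 4 + 2 = 230
  495 - 230 = 265, and 00100001001 = 256 + 8 + 1 = 265 ✓



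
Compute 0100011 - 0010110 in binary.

Method 1 - Direct subtraction (column by column from the right: bit − bit − borrow-in; if negative, add 2 and borrow 1 from the next column):
borrow: 0111000
        0100011
-       0010110
---------------
        0001101

Method 2 - Add two's complement:
Two's complement of 0010110: invert → 1101001, add 1 → 1101010
  0100011
+ 1101010
---------
 10001101  (end carry out of the top bit = 1)
Discarding the end carry: 0001101
Decimal check:
  0100011 = 32 + 2 + 1 = 35
  0010110 = 16 + 4 + 2 = 22
  35 - 22 = 13, and 0001101 = 8 + 4 + 1 = 13 ✓



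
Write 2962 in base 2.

Using repeated division by 2:
2962 ÷ 2 = 1481 remainder 0
1481 ÷ 2 = 740 remainder 1
740 ÷ 2 = 370 remainder 0
370 ÷ 2 = 185 remainder 0
185 ÷ 2 = 92 remainder 1
92 ÷ 2 = 46 remainder 0
46 ÷ 2 = 23 remainder 0
23 ÷ 2 = 11 remainder 1
11 ÷ 2 = 5 remainder 1
5 ÷ 2 = 2 remainder 1
2 ÷ 2 = 1 remainder 0
1 ÷ 2 = 0 remainder 1
Reading remainders bottom to top: 101110010010



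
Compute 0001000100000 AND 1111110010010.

AND: 1 only when both bits are 1
  0001000100000
& 1111110010010
---------------
  0001000000000
Decimal: 544 & 8082 = 512



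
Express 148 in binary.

Using repeated division by 2:
148 ÷ 2 = 74 remainder 0
74 ÷ 2 = 37 remainder 0
37 ÷ 2 = 18 remainder 1
18 ÷ 2 = 9 remainder 0
9 ÷ 2 = 4 remainder 1
4 ÷ 2 = 2 remainder 0
2 ÷ 2 = 1 remainder 0
1 ÷ 2 = 0 remainder 1
Reading remainders bottom to top: 10010100



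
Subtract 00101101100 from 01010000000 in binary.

Method 1 - Direct subtraction (column by column from the right: bit − bit − borrow-in; if negative, add 2 and borrow 1 from the next column):
borrow: 01011111000
        01010000000
-       00101101100
-------------------
        00100010100

Method 2 - Add two's complement:
Two's complement of 00101101100: invert → 11010010011, add 1 → 11010010100
  01010000000
+ 11010010100
-------------
 100100010100  (end carry out of the top bit = 1)
Discarding the end carry: 00100010100
Decimal check:
  01010000000 = 512 + 128 = 640
  00101101100 = 256 + 64 + 32 + 8 + 4 = 364
  640 - 364 = 276, and 00100010100 = 256 + 16 + 4 = 276 ✓



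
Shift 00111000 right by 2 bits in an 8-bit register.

Original: 00111000 (decimal 56)
Shift right by 2 positions
Drop the 2 low bits; fill with zeros on the left
Result: 00001110 (decimal 14)
Equivalent: 56 >> 2 = 56 ÷ 2^2 = 14



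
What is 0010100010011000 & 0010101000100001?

AND: 1 only when both bits are 1
  0010100010011000
& 0010101000100001
------------------
  0010100000000000
Decimal: 10392 & 10785 = 10240



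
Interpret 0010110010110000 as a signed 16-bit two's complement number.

Binary: 0010110010110000
Sign bit: 0 (non-negative)
Read directly as an unsigned value:
0010110010110000 = 8192 + 2048 + 1024 + 128 + 32 + 16 = 11440
Value: 11440



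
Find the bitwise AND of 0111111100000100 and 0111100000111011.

AND: 1 only when both bits are 1
  0111111100000100
& 0111100000111011
------------------
  0111100000000000
Decimal: 32516 & 30779 = 30720



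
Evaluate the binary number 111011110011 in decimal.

Sum of powers of 2 for each 1-bit:
2^0 + 2^1 + 2^4 + 2^5 + 2^6 + 2^7 + 2^9 + 2^10 + 2^11
= 1 + 2 + 16 + 32 + 64 + 128 + 512 + 1024 + 2048
= 3827



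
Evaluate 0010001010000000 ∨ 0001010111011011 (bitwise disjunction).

OR: 1 when either bit is 1
  0010001010000000
| 0001010111011011
------------------
  0011011111011011
Decimal: 8832 | 5595 = 14299



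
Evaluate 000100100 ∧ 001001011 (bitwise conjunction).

AND: 1 only when both bits are 1
  000100100
& 001001011
-----------
  000000000
Decimal: 36 & 75 = 0



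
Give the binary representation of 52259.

Using repeated division by 2:
52259 ÷ 2 = 26129 remainder 1
26129 ÷ 2 = 13064 remainder 1
13064 ÷ 2 = 6532 remainder 0
6532 ÷ 2 = 3266 remainder 0
3266 ÷ 2 = 1633 remainder 0
1633 ÷ 2 = 816 remainder 1
816 ÷ 2 = 408 remainder 0
408 ÷ 2 = 204 remainder 0
204 ÷ 2 = 102 remainder 0
102 ÷ 2 = 51 remainder 0
51 ÷ 2 = 25 remainder 1
25 ÷ 2 = 12 remainder 1
12 ÷ 2 = 6 remainder 0
6 ÷ 2 = 3 remainder 0
3 ÷ 2 = 1 remainder 1
1 ÷ 2 = 0 remainder 1
Reading remainders bottom to top: 1100110000100011



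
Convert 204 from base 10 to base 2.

Using repeated division by 2:
204 ÷ 2 = 102 remainder 0
102 ÷ 2 = 51 remainder 0
51 ÷ 2 = 25 remainder 1
25 ÷ 2 = 12 remainder 1
12 ÷ 2 = 6 remainder 0
6 ÷ 2 = 3 remainder 0
3 ÷ 2 = 1 remainder 1
1 ÷ 2 = 0 remainder 1
Reading remainders bottom to top: 11001100



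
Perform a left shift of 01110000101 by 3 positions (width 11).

Original: 01110000101 (decimal 901)
Shift left by 3 positions
Append 3 zeros on the right and drop the 3 high bits that overflow the 11-bit width
Result: 10000101000 (decimal 1064)
Equivalent: 901 << 3 = 901 × 2^3 = 7208, truncated to 11 bits = 1064



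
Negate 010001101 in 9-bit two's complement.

Original: 010001101
Step 1 - Invert all bits: 101110010
Step 2 - Add 1: 101110011
Verification: 010001101 + 101110011 = 1000000000; discarding the end carry (carry out of the top bit) leaves the 9-bit value 000000000, as required for x + (-x)



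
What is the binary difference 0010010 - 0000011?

Method 1 - Direct subtraction (column by column from the right: bit − bit − borrow-in; if negative, add 2 and borrow 1 from the next column):
borrow: 0011110
        0010010
-       0000011
---------------
        0001111

Method 2 - Add two's complement:
Two's complement of 0000011: invert → 1111100, add 1 → 1111101
  0010010
+ 1111101
---------
 10001111  (end carry out of the top bit = 1)
Discarding the end carry: 0001111
Decimal check:
  0010010 = 16 + 2 = 18
  0000011 = 2 + 1 = 3
  18 - 3 = 15, and 0001111 = 8 + 4 + 2 + 1 = 15 ✓



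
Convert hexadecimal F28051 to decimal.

Expand by place value (powers of 16):
Digit values: F = 15
F28051 = 15 × 16^5 + 2 × 16^4 + 8 × 16^3 + 0 × 16^2 + 5 × 16^1 + 1 × 16^0
= 15 × 1048576 + 2 × 65536 + 8 × 4096 + 0 × 256 + 5 × 16 + 1 × 1
= 15728640 + 131072 + 32768 + 0 + 80 + 1
= 15892561



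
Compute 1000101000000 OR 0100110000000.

OR: 1 when either bit is 1
  1000101000000
| 0100110000000
---------------
  1100111000000
Decimal: 4416 | 2432 = 6592



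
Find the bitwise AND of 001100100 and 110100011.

AND: 1 only when both bits are 1
  001100100
& 110100011
-----------
  000100000
Decimal: 100 & 419 = 32



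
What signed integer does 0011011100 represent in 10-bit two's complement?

Binary: 0011011100
Sign bit: 0 (non-negative)
Read directly as an unsigned value:
0011011100 = 128 + 64 + 16 + 8 + 4 = 220
Value: 220



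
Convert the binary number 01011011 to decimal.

Sum of powers of 2 for each 1-bit:
2^0 + 2^1 + 2^3 + 2^4 + 2^6
= 1 + 2 + 8 + 16 + 64
= 91



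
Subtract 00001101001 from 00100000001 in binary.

Method 1 - Direct subtraction (column by column from the right: bit − bit − borrow-in; if negative, add 2 and borrow 1 from the next column):
borrow: 00111110000
        00100000001
-       00001101001
-------------------
        00010011000

Method 2 - Add two's complement:
Two's complement of 00001101001: invert → 11110010110, add 1 → 11110010111
  00100000001
+ 11110010111
-------------
 100010011000  (end carry out of the top bit = 1)
Discarding the end carry: 00010011000
Decimal check:
  00100000001 = 256 + 1 = 257
  00001101001 = 64 + 32 + 8 + 1 = 105
  257 - 105 = 152, and 00010011000 = 128 + 16 + 8 = 152 ✓



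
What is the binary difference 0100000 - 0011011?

Method 1 - Direct subtraction (column by column from the right: bit − bit − borrow-in; if negative, add 2 and borrow 1 from the next column):
borrow: 0111110
        0100000
-       0011011
---------------
        0000101

Method 2 - Add two's complement:
Two's complement of 0011011: invert → 1100100, add 1 → 1100101
  0100000
+ 1100101
---------
 10000101  (end carry out of the top bit = 1)
Discarding the end carry: 0000101
Decimal check:
  0100000 = 32
  0011011 = 16 + 8 + 2 + 1 = 27
  32 - 27 = 5, and 0000101 = 4 + 1 = 5 ✓



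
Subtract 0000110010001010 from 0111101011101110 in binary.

Method 1 - Direct subtraction (column by column from the right: bit − bit − borrow-in; if negative, add 2 and borrow 1 from the next column):
borrow: 0001100000000000
        0111101011101110
-       0000110010001010
------------------------
        0110111001100100

Method 2 - Add two's complement:
Two's complement of 0000110010001010: invert → 1111001101110101, add 1 → 1111001101110110
  0111101011101110
+ 1111001101110110
------------------
 10110111001100100  (end carry out of the top bit = 1)
Discarding the end carry: 0110111001100100
Decimal check:
  0111101011101110 = 16384 + 8192 + 4096 + 2048 + 512 + 128 + 64 + 32 + 8 + 4 + 2 = 31470
  0000110010001010 = 2048 + 1024 + 128 + 8 + 2 = 3210
  31470 - 3210 = 28260, and 0110111001100100 = 16384 + 8192 + 2048 + 1024 + 512 + 64 + 32 + 4 = 28260 ✓



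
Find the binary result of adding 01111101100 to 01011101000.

Add column by column from the right: bit + bit + carry-in; write the sum mod 2, carry 1 when the sum is 2 or 3.
carry:  11111010000
        01111101100
+       01011101000
-------------------
       011011010100
(the carry out of the leftmost column, 0, becomes the leading bit)
Decimal check:
  01111101100 = 512 + 256 + 128 + 64 + 32 + 8 + 4 = 1004
  01011101000 = 512 + 128 + 64 + 32 + 8 = 744
  1004 + 744 = 1748, and 011011010100 = 1024 + 512 + 128 + 64 + 16 + 4 = 1748 ✓



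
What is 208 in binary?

Using repeated division by 2:
208 ÷ 2 = 104 remainder 0
104 ÷ 2 = 52 remainder 0
52 ÷ 2 = 26 remainder 0
26 ÷ 2 = 13 remainder 0
13 ÷ 2 = 6 remainder 1
6 ÷ 2 = 3 remainder 0
3 ÷ 2 = 1 remainder 1
1 ÷ 2 = 0 remainder 1
Reading remainders bottom to top: 11010000



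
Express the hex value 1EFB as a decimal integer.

Expand by place value (powers of 16):
Digit values: E = 14, F = 15, B = 11
1EFB = 1 × 16^3 + 14 × 16^2 + 15 × 16^1 + 11 × 16^0
= 1 × 4096 + 14 × 256 + 15 × 16 + 11 × 1
= 4096 + 3584 + 240 + 11
= 7931



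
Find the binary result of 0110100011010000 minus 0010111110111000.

Method 1 - Direct subtraction (column by column from the right: bit − bit − borrow-in; if negative, add 2 and borrow 1 from the next column):
borrow: 0111111001110000
        0110100011010000
-       0010111110111000
------------------------
        0011100100011000

Method 2 - Add two's complement:
Two's complement of 0010111110111000: invert → 1101000001000111, add 1 → 1101000001001000
  0110100011010000
+ 1101000001001000
------------------
 10011100100011000  (end carry out of the top bit = 1)
Discarding the end carry: 0011100100011000
Decimal check:
  0110100011010000 = 16384 + 8192 + 2048 + 128 + 64 + 16 = 26832
  0010111110111000 = 8192 + 2048 + 1024 + 512 + 256 + 128 + 32 + 16 + 8 = 12216
  26832 - 12216 = 14616, and 0011100100011000 = 8192 + 4096 + 2048 + 256 + 16 + 8 = 14616 ✓



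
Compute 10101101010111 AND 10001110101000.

AND: 1 only when both bits are 1
  10101101010111
& 10001110101000
----------------
  10001100000000
Decimal: 11095 & 9128 = 8960



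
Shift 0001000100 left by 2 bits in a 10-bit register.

Original: 0001000100 (decimal 68)
Shift left by 2 positions
Append 2 zeros on the right
Result: 0100010000 (decimal 272)
Equivalent: 68 << 2 = 68 × 2^2 = 272



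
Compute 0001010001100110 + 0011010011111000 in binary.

Add column by column from the right: bit + bit + carry-in; write the sum mod 2, carry 1 when the sum is 2 or 3.
carry:  0110100111000000
        0001010001100110
+       0011010011111000
------------------------
       00100100101011110
(the carry out of the leftmost column, 0, becomes the leading bit)
Decimal check:
  0001010001100110 = 4096 + 1024 + 64 + 32 + 4 + 2 = 5222
  0011010011111000 = 8192 + 4096 + 1024 + 128 + 64 + 32 + 16 + 8 = 13560
  5222 + 13560 = 18782, and 00100100101011110 = 16384 + 2048 + 256 + 64 + 16 + 8 + 4 + 2 = 18782 ✓



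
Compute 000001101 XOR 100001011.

XOR: 1 when bits differ
  000001101
^ 100001011
-----------
  100000110
Decimal: 13 ^ 267 = 262



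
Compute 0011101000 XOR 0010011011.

XOR: 1 when bits differ
  0011101000
^ 0010011011
------------
  0001110011
Decimal: 232 ^ 155 = 115



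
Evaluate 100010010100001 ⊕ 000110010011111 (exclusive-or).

XOR: 1 when bits differ
  100010010100001
^ 000110010011111
-----------------
  100100000111110
Decimal: 17569 ^ 3231 = 18494



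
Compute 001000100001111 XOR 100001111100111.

XOR: 1 when bits differ
  001000100001111
^ 100001111100111
-----------------
  101001011101000
Decimal: 4367 ^ 17383 = 21224



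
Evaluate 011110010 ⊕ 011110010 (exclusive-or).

XOR: 1 when bits differ
  011110010
^ 011110010
-----------
  000000000
Decimal: 242 ^ 242 = 0



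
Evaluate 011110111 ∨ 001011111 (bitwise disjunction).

OR: 1 when either bit is 1
  011110111
| 001011111
-----------
  011111111
Decimal: 247 | 95 = 255



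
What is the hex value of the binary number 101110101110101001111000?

Group into 4-bit nibbles from right:
  1011 = B
  1010 = A
  1110 = E
  1010 = A
  0111 = 7
  1000 = 8
Result: BAEA78



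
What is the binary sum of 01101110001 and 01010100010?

Add column by column from the right: bit + bit + carry-in; write the sum mod 2, carry 1 when the sum is 2 or 3.
carry:  11111000000
        01101110001
+       01010100010
-------------------
       011000010011
(the carry out of the leftmost column, 0, becomes the leading bit)
Decimal check:
  01101110001 = 512 + 256 + 64 + 32 + 16 + 1 = 881
  01010100010 = 512 + 128 + 32 + 2 = 674
  881 + 674 = 1555, and 011000010011 = 1024 + 512 + 16 + 2 + 1 = 1555 ✓



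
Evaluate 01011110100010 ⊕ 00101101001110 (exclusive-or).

XOR: 1 when bits differ
  01011110100010
^ 00101101001110
----------------
  01110011101100
Decimal: 6050 ^ 2894 = 7404



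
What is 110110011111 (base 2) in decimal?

Sum of powers of 2 for each 1-bit:
2^0 + 2^1 + 2^2 + 2^3 + 2^4 + 2^7 + 2^8 + 2^10 + 2^11
= 1 + 2 + 4 + 8 + 16 + 128 + 256 + 1024 + 2048
= 3487



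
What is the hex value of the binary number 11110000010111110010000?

Group into 4-bit nibbles from right:
  0111 = 7
  1000 = 8
  0010 = 2
  1111 = F
  1001 = 9
  0000 = 0
Result: 782F90



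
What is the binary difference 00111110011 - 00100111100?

Method 1 - Direct subtraction (column by column from the right: bit − bit − borrow-in; if negative, add 2 and borrow 1 from the next column):
borrow: 00001111000
        00111110011
-       00100111100
-------------------
        00010110111

Method 2 - Add two's complement:
Two's complement of 00100111100: invert → 11011000011, add 1 → 11011000100
  00111110011
+ 11011000100
-------------
 100010110111  (end carry out of the top bit = 1)
Discarding the end carry: 00010110111
Decimal check:
  00111110011 = 256 + 128 + 64 + 32 + 16 + 2 + 1 = 499
  00100111100 = 256 + 32 + 16 + 8 + 4 = 316
  499 - 316 = 183, and 00010110111 = 128 + 32 + 16 + 4 + 2 + 1 = 183 ✓



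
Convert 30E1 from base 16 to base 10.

Expand by place value (powers of 16):
Digit values: E = 14
30E1 = 3 × 16^3 + 0 × 16^2 + 14 × 16^1 + 1 × 16^0
= 3 × 4096 + 0 × 256 + 14 × 16 + 1 × 1
= 12288 + 0 + 224 + 1
= 12513



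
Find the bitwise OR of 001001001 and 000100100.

OR: 1 when either bit is 1
  001001001
| 000100100
-----------
  001101101
Decimal: 73 | 36 = 109



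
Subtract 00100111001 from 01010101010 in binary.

Method 1 - Direct subtraction (column by column from the right: bit − bit − borrow-in; if negative, add 2 and borrow 1 from the next column):
borrow: 01011100010
        01010101010
-       00100111001
-------------------
        00101110001

Method 2 - Add two's complement:
Two's complement of 00100111001: invert → 11011000110, add 1 → 11011000111
  01010101010
+ 11011000111
-------------
 100101110001  (end carry out of the top bit = 1)
Discarding the end carry: 00101110001
Decimal check:
  01010101010 = 512 + 128 + 32 + 8 + 2 = 682
  00100111001 = 256 + 32 + 16 + 8 + 1 = 313
  682 - 313 = 369, and 00101110001 = 256 + 64 + 32 + 16 + 1 = 369 ✓



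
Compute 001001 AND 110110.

AND: 1 only when both bits are 1
  001001
& 110110
--------
  000000
Decimal: 9 & 54 = 0



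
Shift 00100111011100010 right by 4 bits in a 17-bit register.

Original: 00100111011100010 (decimal 20194)
Shift right by 4 positions
Drop the 4 low bits; fill with zeros on the left
Result: 00000010011101110 (decimal 1262)
Equivalent: 20194 >> 4 = 20194 ÷ 2^4 = 1262



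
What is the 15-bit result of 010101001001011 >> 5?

Original: 010101001001011 (decimal 10827)
Shift right by 5 positions
Drop the 5 low bits; fill with zeros on the left
Result: 000000101010010 (decimal 338)
Equivalent: 10827 >> 5 = 10827 ÷ 2^5 = 338



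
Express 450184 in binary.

Using repeated division by 2:
450184 ÷ 2 = 225092 remainder 0
225092 ÷ 2 = 112546 remainder 0
112546 ÷ 2 = 56273 remainder 0
56273 ÷ 2 = 28136 remainder 1
28136 ÷ 2 = 14068 remainder 0
14068 ÷ 2 = 7034 remainder 0
7034 ÷ 2 = 3517 remainder 0
3517 ÷ 2 = 1758 remainder 1
1758 ÷ 2 = 879 remainder 0
879 ÷ 2 = 439 remainder 1
439 ÷ 2 = 219 remainder 1
219 ÷ 2 = 109 remainder 1
109 ÷ 2 = 54 remainder 1
54 ÷ 2 = 27 remainder 0
27 ÷ 2 = 13 remainder 1
13 ÷ 2 = 6 remainder 1
6 ÷ 2 = 3 remainder 0
3 ÷ 2 = 1 remainder 1
1 ÷ 2 = 0 remainder 1
Reading remainders bottom to top: 1101101111010001000



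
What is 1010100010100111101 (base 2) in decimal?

Sum of powers of 2 for each 1-bit:
2^0 + 2^2 + 2^3 + 2^4 + 2^5 + 2^8 + 2^10 + 2^14 + 2^16 + 2^18
= 1 + 4 + 8 + 16 + 32 + 256 + 1024 + 16384 + 65536 + 262144
= 345405



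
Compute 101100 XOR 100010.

XOR: 1 when bits differ
  101100
^ 100010
--------
  001110
Decimal: 44 ^ 34 = 14



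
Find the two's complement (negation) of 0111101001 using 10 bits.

Original: 0111101001
Step 1 - Invert all bits: 1000010110
Step 2 - Add 1: 1000010111
Verification: 0111101001 + 1000010111 = 10000000000; discarding the end carry (carry out of the top bit) leaves the 10-bit value 0000000000, as required for x + (-x)



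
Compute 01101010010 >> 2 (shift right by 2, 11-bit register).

Original: 01101010010 (decimal 850)
Shift right by 2 positions
Drop the 2 low bits; fill with zeros on the left
Result: 00011010100 (decimal 212)
Equivalent: 850 >> 2 = 850 ÷ 2^2 = 212



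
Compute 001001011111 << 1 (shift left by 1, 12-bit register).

Original: 001001011111 (decimal 607)
Shift left by 1 position
Append 1 zero on the right
Result: 010010111110 (decimal 1214)
Equivalent: 607 << 1 = 607 × 2^1 = 1214



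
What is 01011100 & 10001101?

AND: 1 only when both bits are 1
  01011100
& 10001101
----------
  00001100
Decimal: 92 & 141 = 12



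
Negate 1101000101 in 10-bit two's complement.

Original (sign bit 1, negative): 1101000101
Step 1 - Invert all bits: 0010111010
Step 2 - Add 1: 0010111011
Verification: 1101000101 + 0010111011 = 10000000000; discarding the end carry (carry out of the top bit) leaves the 10-bit value 0000000000, as required for x + (-x)



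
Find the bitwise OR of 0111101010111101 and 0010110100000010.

OR: 1 when either bit is 1
  0111101010111101
| 0010110100000010
------------------
  0111111110111111
Decimal: 31421 | 11522 = 32703



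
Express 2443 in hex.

Using repeated division by 16 (digits 10–15 are A–F):
2443 ÷ 16 = 152 remainder 11 (B)
152 ÷ 16 = 9 remainder 8
9 ÷ 16 = 0 remainder 9
Reading remainders bottom to top: 98B



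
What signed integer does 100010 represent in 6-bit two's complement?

Binary: 100010
Sign bit: 1 (negative)
Invert: 011101
Add 1:  011110
Magnitude: 011110 = 16 + 8 + 4 + 2 = 30
Value: -30



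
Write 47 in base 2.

Using repeated division by 2:
47 ÷ 2 = 23 remainder 1
23 ÷ 2 = 11 remainder 1
11 ÷ 2 = 5 remainder 1
5 ÷ 2 = 2 remainder 1
2 ÷ 2 = 1 remainder 0
1 ÷ 2 = 0 remainder 1
Reading remainders bottom to top: 101111



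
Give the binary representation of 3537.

Using repeated division by 2:
3537 ÷ 2 = 1768 remainder 1
1768 ÷ 2 = 884 remainder 0
884 ÷ 2 = 442 remainder 0
442 ÷ 2 = 221 remainder 0
221 ÷ 2 = 110 remainder 1
110 ÷ 2 = 55 remainder 0
55 ÷ 2 = 27 remainder 1
27 ÷ 2 = 13 remainder 1
13 ÷ 2 = 6 remainder 1
6 ÷ 2 = 3 remainder 0
3 ÷ 2 = 1 remainder 1
1 ÷ 2 = 0 remainder 1
Reading remainders bottom to top: 110111010001



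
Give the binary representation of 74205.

Using repeated division by 2:
74205 ÷ 2 = 37102 remainder 1
37102 ÷ 2 = 18551 remainder 0
18551 ÷ 2 = 9275 remainder 1
9275 ÷ 2 = 4637 remainder 1
4637 ÷ 2 = 2318 remainder 1
2318 ÷ 2 = 1159 remainder 0
1159 ÷ 2 = 579 remainder 1
579 ÷ 2 = 289 remainder 1
289 ÷ 2 = 144 remainder 1
144 ÷ 2 = 72 remainder 0
72 ÷ 2 = 36 remainder 0
36 ÷ 2 = 18 remainder 0
18 ÷ 2 = 9 remainder 0
9 ÷ 2 = 4 remainder 1
4 ÷ 2 = 2 remainder 0
2 ÷ 2 = 1 remainder 0
1 ÷ 2 = 0 remainder 1
Reading remainders bottom to top: 10010000111011101



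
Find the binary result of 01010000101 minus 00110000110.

Method 1 - Direct subtraction (column by column from the right: bit − bit − borrow-in; if negative, add 2 and borrow 1 from the next column):
borrow: 01111111100
        01010000101
-       00110000110
-------------------
        00011111111

Method 2 - Add two's complement:
Two's complement of 00110000110: invert → 11001111001, add 1 → 11001111010
  01010000101
+ 11001111010
-------------
 100011111111  (end carry out of the top bit = 1)
Discarding the end carry: 00011111111
Decimal check:
  01010000101 = 512 + 128 + 4 + 1 = 645
  00110000110 = 256 + 128 + 4 + 2 = 390
  645 - 390 = 255, and 00011111111 = 128 + 64 + 32 + 16 + 8 + 4 + 2 + 1 = 255 ✓

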